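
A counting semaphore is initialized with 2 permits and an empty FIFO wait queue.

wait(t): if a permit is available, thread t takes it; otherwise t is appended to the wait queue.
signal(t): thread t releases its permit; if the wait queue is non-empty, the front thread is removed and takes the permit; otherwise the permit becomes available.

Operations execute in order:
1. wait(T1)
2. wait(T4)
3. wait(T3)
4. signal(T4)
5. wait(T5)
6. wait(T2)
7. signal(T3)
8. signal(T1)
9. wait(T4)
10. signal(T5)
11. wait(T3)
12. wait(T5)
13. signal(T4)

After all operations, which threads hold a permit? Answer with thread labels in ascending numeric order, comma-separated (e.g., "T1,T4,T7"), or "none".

Answer: T2,T3

Derivation:
Step 1: wait(T1) -> count=1 queue=[] holders={T1}
Step 2: wait(T4) -> count=0 queue=[] holders={T1,T4}
Step 3: wait(T3) -> count=0 queue=[T3] holders={T1,T4}
Step 4: signal(T4) -> count=0 queue=[] holders={T1,T3}
Step 5: wait(T5) -> count=0 queue=[T5] holders={T1,T3}
Step 6: wait(T2) -> count=0 queue=[T5,T2] holders={T1,T3}
Step 7: signal(T3) -> count=0 queue=[T2] holders={T1,T5}
Step 8: signal(T1) -> count=0 queue=[] holders={T2,T5}
Step 9: wait(T4) -> count=0 queue=[T4] holders={T2,T5}
Step 10: signal(T5) -> count=0 queue=[] holders={T2,T4}
Step 11: wait(T3) -> count=0 queue=[T3] holders={T2,T4}
Step 12: wait(T5) -> count=0 queue=[T3,T5] holders={T2,T4}
Step 13: signal(T4) -> count=0 queue=[T5] holders={T2,T3}
Final holders: T2,T3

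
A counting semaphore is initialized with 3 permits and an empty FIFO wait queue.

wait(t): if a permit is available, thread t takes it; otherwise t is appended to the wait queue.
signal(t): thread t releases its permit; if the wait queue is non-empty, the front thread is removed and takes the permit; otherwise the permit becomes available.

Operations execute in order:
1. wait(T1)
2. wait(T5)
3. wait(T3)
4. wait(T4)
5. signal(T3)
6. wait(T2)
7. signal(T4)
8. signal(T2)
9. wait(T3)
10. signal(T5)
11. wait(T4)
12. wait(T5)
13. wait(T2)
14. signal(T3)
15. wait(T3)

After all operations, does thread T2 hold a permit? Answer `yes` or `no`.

Step 1: wait(T1) -> count=2 queue=[] holders={T1}
Step 2: wait(T5) -> count=1 queue=[] holders={T1,T5}
Step 3: wait(T3) -> count=0 queue=[] holders={T1,T3,T5}
Step 4: wait(T4) -> count=0 queue=[T4] holders={T1,T3,T5}
Step 5: signal(T3) -> count=0 queue=[] holders={T1,T4,T5}
Step 6: wait(T2) -> count=0 queue=[T2] holders={T1,T4,T5}
Step 7: signal(T4) -> count=0 queue=[] holders={T1,T2,T5}
Step 8: signal(T2) -> count=1 queue=[] holders={T1,T5}
Step 9: wait(T3) -> count=0 queue=[] holders={T1,T3,T5}
Step 10: signal(T5) -> count=1 queue=[] holders={T1,T3}
Step 11: wait(T4) -> count=0 queue=[] holders={T1,T3,T4}
Step 12: wait(T5) -> count=0 queue=[T5] holders={T1,T3,T4}
Step 13: wait(T2) -> count=0 queue=[T5,T2] holders={T1,T3,T4}
Step 14: signal(T3) -> count=0 queue=[T2] holders={T1,T4,T5}
Step 15: wait(T3) -> count=0 queue=[T2,T3] holders={T1,T4,T5}
Final holders: {T1,T4,T5} -> T2 not in holders

Answer: no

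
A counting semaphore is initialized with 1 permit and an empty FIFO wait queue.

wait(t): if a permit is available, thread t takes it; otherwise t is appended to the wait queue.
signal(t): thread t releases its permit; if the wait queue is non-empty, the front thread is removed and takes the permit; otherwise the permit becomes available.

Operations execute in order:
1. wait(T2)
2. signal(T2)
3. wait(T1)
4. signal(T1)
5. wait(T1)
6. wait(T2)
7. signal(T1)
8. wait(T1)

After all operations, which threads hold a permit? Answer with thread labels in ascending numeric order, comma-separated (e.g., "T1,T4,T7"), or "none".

Step 1: wait(T2) -> count=0 queue=[] holders={T2}
Step 2: signal(T2) -> count=1 queue=[] holders={none}
Step 3: wait(T1) -> count=0 queue=[] holders={T1}
Step 4: signal(T1) -> count=1 queue=[] holders={none}
Step 5: wait(T1) -> count=0 queue=[] holders={T1}
Step 6: wait(T2) -> count=0 queue=[T2] holders={T1}
Step 7: signal(T1) -> count=0 queue=[] holders={T2}
Step 8: wait(T1) -> count=0 queue=[T1] holders={T2}
Final holders: T2

Answer: T2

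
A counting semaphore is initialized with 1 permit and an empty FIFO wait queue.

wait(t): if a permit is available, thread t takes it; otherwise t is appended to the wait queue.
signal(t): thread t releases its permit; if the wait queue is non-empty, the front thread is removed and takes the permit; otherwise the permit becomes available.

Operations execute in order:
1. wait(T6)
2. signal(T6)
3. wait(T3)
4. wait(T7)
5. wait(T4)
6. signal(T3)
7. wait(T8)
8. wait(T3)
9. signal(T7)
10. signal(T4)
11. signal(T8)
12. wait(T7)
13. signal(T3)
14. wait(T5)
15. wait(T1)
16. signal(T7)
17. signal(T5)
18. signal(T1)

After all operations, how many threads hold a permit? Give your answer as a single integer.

Answer: 0

Derivation:
Step 1: wait(T6) -> count=0 queue=[] holders={T6}
Step 2: signal(T6) -> count=1 queue=[] holders={none}
Step 3: wait(T3) -> count=0 queue=[] holders={T3}
Step 4: wait(T7) -> count=0 queue=[T7] holders={T3}
Step 5: wait(T4) -> count=0 queue=[T7,T4] holders={T3}
Step 6: signal(T3) -> count=0 queue=[T4] holders={T7}
Step 7: wait(T8) -> count=0 queue=[T4,T8] holders={T7}
Step 8: wait(T3) -> count=0 queue=[T4,T8,T3] holders={T7}
Step 9: signal(T7) -> count=0 queue=[T8,T3] holders={T4}
Step 10: signal(T4) -> count=0 queue=[T3] holders={T8}
Step 11: signal(T8) -> count=0 queue=[] holders={T3}
Step 12: wait(T7) -> count=0 queue=[T7] holders={T3}
Step 13: signal(T3) -> count=0 queue=[] holders={T7}
Step 14: wait(T5) -> count=0 queue=[T5] holders={T7}
Step 15: wait(T1) -> count=0 queue=[T5,T1] holders={T7}
Step 16: signal(T7) -> count=0 queue=[T1] holders={T5}
Step 17: signal(T5) -> count=0 queue=[] holders={T1}
Step 18: signal(T1) -> count=1 queue=[] holders={none}
Final holders: {none} -> 0 thread(s)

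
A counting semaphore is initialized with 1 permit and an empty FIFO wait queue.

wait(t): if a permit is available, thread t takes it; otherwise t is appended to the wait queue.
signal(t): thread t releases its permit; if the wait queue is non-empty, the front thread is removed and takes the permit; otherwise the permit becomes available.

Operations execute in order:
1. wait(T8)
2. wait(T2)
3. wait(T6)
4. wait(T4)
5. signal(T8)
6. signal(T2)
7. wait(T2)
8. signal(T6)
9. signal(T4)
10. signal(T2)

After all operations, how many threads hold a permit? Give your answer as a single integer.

Answer: 0

Derivation:
Step 1: wait(T8) -> count=0 queue=[] holders={T8}
Step 2: wait(T2) -> count=0 queue=[T2] holders={T8}
Step 3: wait(T6) -> count=0 queue=[T2,T6] holders={T8}
Step 4: wait(T4) -> count=0 queue=[T2,T6,T4] holders={T8}
Step 5: signal(T8) -> count=0 queue=[T6,T4] holders={T2}
Step 6: signal(T2) -> count=0 queue=[T4] holders={T6}
Step 7: wait(T2) -> count=0 queue=[T4,T2] holders={T6}
Step 8: signal(T6) -> count=0 queue=[T2] holders={T4}
Step 9: signal(T4) -> count=0 queue=[] holders={T2}
Step 10: signal(T2) -> count=1 queue=[] holders={none}
Final holders: {none} -> 0 thread(s)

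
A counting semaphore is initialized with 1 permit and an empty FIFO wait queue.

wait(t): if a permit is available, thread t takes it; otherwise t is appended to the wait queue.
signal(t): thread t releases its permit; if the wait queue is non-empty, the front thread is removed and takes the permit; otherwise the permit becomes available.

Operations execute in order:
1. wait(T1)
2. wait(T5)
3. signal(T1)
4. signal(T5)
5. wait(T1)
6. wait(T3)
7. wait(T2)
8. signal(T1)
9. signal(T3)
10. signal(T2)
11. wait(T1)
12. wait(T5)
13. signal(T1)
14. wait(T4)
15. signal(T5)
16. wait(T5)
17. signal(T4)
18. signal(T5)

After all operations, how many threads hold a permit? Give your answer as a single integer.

Answer: 0

Derivation:
Step 1: wait(T1) -> count=0 queue=[] holders={T1}
Step 2: wait(T5) -> count=0 queue=[T5] holders={T1}
Step 3: signal(T1) -> count=0 queue=[] holders={T5}
Step 4: signal(T5) -> count=1 queue=[] holders={none}
Step 5: wait(T1) -> count=0 queue=[] holders={T1}
Step 6: wait(T3) -> count=0 queue=[T3] holders={T1}
Step 7: wait(T2) -> count=0 queue=[T3,T2] holders={T1}
Step 8: signal(T1) -> count=0 queue=[T2] holders={T3}
Step 9: signal(T3) -> count=0 queue=[] holders={T2}
Step 10: signal(T2) -> count=1 queue=[] holders={none}
Step 11: wait(T1) -> count=0 queue=[] holders={T1}
Step 12: wait(T5) -> count=0 queue=[T5] holders={T1}
Step 13: signal(T1) -> count=0 queue=[] holders={T5}
Step 14: wait(T4) -> count=0 queue=[T4] holders={T5}
Step 15: signal(T5) -> count=0 queue=[] holders={T4}
Step 16: wait(T5) -> count=0 queue=[T5] holders={T4}
Step 17: signal(T4) -> count=0 queue=[] holders={T5}
Step 18: signal(T5) -> count=1 queue=[] holders={none}
Final holders: {none} -> 0 thread(s)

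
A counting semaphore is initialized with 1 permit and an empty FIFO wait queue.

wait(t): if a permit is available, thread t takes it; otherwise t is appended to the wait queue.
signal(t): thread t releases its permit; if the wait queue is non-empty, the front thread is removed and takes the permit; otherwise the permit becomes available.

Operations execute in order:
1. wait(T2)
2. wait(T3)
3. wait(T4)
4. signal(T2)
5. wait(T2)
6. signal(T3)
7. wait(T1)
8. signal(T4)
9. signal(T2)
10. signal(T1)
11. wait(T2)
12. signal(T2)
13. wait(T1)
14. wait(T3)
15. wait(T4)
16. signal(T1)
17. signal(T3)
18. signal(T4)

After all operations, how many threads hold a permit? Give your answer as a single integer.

Step 1: wait(T2) -> count=0 queue=[] holders={T2}
Step 2: wait(T3) -> count=0 queue=[T3] holders={T2}
Step 3: wait(T4) -> count=0 queue=[T3,T4] holders={T2}
Step 4: signal(T2) -> count=0 queue=[T4] holders={T3}
Step 5: wait(T2) -> count=0 queue=[T4,T2] holders={T3}
Step 6: signal(T3) -> count=0 queue=[T2] holders={T4}
Step 7: wait(T1) -> count=0 queue=[T2,T1] holders={T4}
Step 8: signal(T4) -> count=0 queue=[T1] holders={T2}
Step 9: signal(T2) -> count=0 queue=[] holders={T1}
Step 10: signal(T1) -> count=1 queue=[] holders={none}
Step 11: wait(T2) -> count=0 queue=[] holders={T2}
Step 12: signal(T2) -> count=1 queue=[] holders={none}
Step 13: wait(T1) -> count=0 queue=[] holders={T1}
Step 14: wait(T3) -> count=0 queue=[T3] holders={T1}
Step 15: wait(T4) -> count=0 queue=[T3,T4] holders={T1}
Step 16: signal(T1) -> count=0 queue=[T4] holders={T3}
Step 17: signal(T3) -> count=0 queue=[] holders={T4}
Step 18: signal(T4) -> count=1 queue=[] holders={none}
Final holders: {none} -> 0 thread(s)

Answer: 0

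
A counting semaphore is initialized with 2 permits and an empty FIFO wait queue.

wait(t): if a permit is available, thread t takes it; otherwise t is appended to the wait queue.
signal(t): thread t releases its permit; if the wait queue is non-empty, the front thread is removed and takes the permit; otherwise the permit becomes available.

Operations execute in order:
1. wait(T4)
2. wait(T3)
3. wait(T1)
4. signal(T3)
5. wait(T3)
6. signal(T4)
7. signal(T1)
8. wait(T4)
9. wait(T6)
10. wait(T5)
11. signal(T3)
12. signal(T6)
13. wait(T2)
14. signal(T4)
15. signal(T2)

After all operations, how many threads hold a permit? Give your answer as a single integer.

Step 1: wait(T4) -> count=1 queue=[] holders={T4}
Step 2: wait(T3) -> count=0 queue=[] holders={T3,T4}
Step 3: wait(T1) -> count=0 queue=[T1] holders={T3,T4}
Step 4: signal(T3) -> count=0 queue=[] holders={T1,T4}
Step 5: wait(T3) -> count=0 queue=[T3] holders={T1,T4}
Step 6: signal(T4) -> count=0 queue=[] holders={T1,T3}
Step 7: signal(T1) -> count=1 queue=[] holders={T3}
Step 8: wait(T4) -> count=0 queue=[] holders={T3,T4}
Step 9: wait(T6) -> count=0 queue=[T6] holders={T3,T4}
Step 10: wait(T5) -> count=0 queue=[T6,T5] holders={T3,T4}
Step 11: signal(T3) -> count=0 queue=[T5] holders={T4,T6}
Step 12: signal(T6) -> count=0 queue=[] holders={T4,T5}
Step 13: wait(T2) -> count=0 queue=[T2] holders={T4,T5}
Step 14: signal(T4) -> count=0 queue=[] holders={T2,T5}
Step 15: signal(T2) -> count=1 queue=[] holders={T5}
Final holders: {T5} -> 1 thread(s)

Answer: 1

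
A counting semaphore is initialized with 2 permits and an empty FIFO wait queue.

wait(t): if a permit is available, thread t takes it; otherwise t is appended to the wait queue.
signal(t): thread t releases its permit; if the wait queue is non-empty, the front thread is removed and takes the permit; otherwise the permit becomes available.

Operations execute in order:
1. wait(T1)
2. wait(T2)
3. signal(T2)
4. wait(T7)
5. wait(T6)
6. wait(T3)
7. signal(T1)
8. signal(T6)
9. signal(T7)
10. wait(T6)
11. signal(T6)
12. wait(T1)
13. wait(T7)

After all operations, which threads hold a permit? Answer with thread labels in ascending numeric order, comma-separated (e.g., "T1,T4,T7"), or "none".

Answer: T1,T3

Derivation:
Step 1: wait(T1) -> count=1 queue=[] holders={T1}
Step 2: wait(T2) -> count=0 queue=[] holders={T1,T2}
Step 3: signal(T2) -> count=1 queue=[] holders={T1}
Step 4: wait(T7) -> count=0 queue=[] holders={T1,T7}
Step 5: wait(T6) -> count=0 queue=[T6] holders={T1,T7}
Step 6: wait(T3) -> count=0 queue=[T6,T3] holders={T1,T7}
Step 7: signal(T1) -> count=0 queue=[T3] holders={T6,T7}
Step 8: signal(T6) -> count=0 queue=[] holders={T3,T7}
Step 9: signal(T7) -> count=1 queue=[] holders={T3}
Step 10: wait(T6) -> count=0 queue=[] holders={T3,T6}
Step 11: signal(T6) -> count=1 queue=[] holders={T3}
Step 12: wait(T1) -> count=0 queue=[] holders={T1,T3}
Step 13: wait(T7) -> count=0 queue=[T7] holders={T1,T3}
Final holders: T1,T3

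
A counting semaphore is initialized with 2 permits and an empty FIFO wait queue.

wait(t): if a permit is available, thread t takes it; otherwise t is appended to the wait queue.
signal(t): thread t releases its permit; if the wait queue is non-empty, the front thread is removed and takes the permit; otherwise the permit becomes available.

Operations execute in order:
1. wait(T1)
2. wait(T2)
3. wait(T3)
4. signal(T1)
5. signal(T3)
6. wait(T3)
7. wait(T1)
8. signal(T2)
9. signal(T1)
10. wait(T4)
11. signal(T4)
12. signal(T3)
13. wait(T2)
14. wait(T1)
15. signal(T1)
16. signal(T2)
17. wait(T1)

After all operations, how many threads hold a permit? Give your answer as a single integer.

Answer: 1

Derivation:
Step 1: wait(T1) -> count=1 queue=[] holders={T1}
Step 2: wait(T2) -> count=0 queue=[] holders={T1,T2}
Step 3: wait(T3) -> count=0 queue=[T3] holders={T1,T2}
Step 4: signal(T1) -> count=0 queue=[] holders={T2,T3}
Step 5: signal(T3) -> count=1 queue=[] holders={T2}
Step 6: wait(T3) -> count=0 queue=[] holders={T2,T3}
Step 7: wait(T1) -> count=0 queue=[T1] holders={T2,T3}
Step 8: signal(T2) -> count=0 queue=[] holders={T1,T3}
Step 9: signal(T1) -> count=1 queue=[] holders={T3}
Step 10: wait(T4) -> count=0 queue=[] holders={T3,T4}
Step 11: signal(T4) -> count=1 queue=[] holders={T3}
Step 12: signal(T3) -> count=2 queue=[] holders={none}
Step 13: wait(T2) -> count=1 queue=[] holders={T2}
Step 14: wait(T1) -> count=0 queue=[] holders={T1,T2}
Step 15: signal(T1) -> count=1 queue=[] holders={T2}
Step 16: signal(T2) -> count=2 queue=[] holders={none}
Step 17: wait(T1) -> count=1 queue=[] holders={T1}
Final holders: {T1} -> 1 thread(s)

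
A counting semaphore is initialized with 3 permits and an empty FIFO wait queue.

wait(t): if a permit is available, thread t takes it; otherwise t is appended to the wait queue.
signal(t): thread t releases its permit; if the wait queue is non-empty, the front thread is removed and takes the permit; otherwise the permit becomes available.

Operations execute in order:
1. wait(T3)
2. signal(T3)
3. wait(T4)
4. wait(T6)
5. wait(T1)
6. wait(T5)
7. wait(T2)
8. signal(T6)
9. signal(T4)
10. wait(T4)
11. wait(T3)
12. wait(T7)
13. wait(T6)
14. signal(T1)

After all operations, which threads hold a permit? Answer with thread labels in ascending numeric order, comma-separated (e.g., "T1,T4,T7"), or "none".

Step 1: wait(T3) -> count=2 queue=[] holders={T3}
Step 2: signal(T3) -> count=3 queue=[] holders={none}
Step 3: wait(T4) -> count=2 queue=[] holders={T4}
Step 4: wait(T6) -> count=1 queue=[] holders={T4,T6}
Step 5: wait(T1) -> count=0 queue=[] holders={T1,T4,T6}
Step 6: wait(T5) -> count=0 queue=[T5] holders={T1,T4,T6}
Step 7: wait(T2) -> count=0 queue=[T5,T2] holders={T1,T4,T6}
Step 8: signal(T6) -> count=0 queue=[T2] holders={T1,T4,T5}
Step 9: signal(T4) -> count=0 queue=[] holders={T1,T2,T5}
Step 10: wait(T4) -> count=0 queue=[T4] holders={T1,T2,T5}
Step 11: wait(T3) -> count=0 queue=[T4,T3] holders={T1,T2,T5}
Step 12: wait(T7) -> count=0 queue=[T4,T3,T7] holders={T1,T2,T5}
Step 13: wait(T6) -> count=0 queue=[T4,T3,T7,T6] holders={T1,T2,T5}
Step 14: signal(T1) -> count=0 queue=[T3,T7,T6] holders={T2,T4,T5}
Final holders: T2,T4,T5

Answer: T2,T4,T5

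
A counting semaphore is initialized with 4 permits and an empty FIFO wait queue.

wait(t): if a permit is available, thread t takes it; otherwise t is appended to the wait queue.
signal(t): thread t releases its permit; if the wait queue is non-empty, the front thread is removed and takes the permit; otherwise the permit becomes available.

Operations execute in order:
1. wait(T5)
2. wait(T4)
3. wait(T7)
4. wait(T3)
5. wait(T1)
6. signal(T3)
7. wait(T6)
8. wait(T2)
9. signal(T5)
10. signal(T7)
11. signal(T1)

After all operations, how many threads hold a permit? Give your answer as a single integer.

Answer: 3

Derivation:
Step 1: wait(T5) -> count=3 queue=[] holders={T5}
Step 2: wait(T4) -> count=2 queue=[] holders={T4,T5}
Step 3: wait(T7) -> count=1 queue=[] holders={T4,T5,T7}
Step 4: wait(T3) -> count=0 queue=[] holders={T3,T4,T5,T7}
Step 5: wait(T1) -> count=0 queue=[T1] holders={T3,T4,T5,T7}
Step 6: signal(T3) -> count=0 queue=[] holders={T1,T4,T5,T7}
Step 7: wait(T6) -> count=0 queue=[T6] holders={T1,T4,T5,T7}
Step 8: wait(T2) -> count=0 queue=[T6,T2] holders={T1,T4,T5,T7}
Step 9: signal(T5) -> count=0 queue=[T2] holders={T1,T4,T6,T7}
Step 10: signal(T7) -> count=0 queue=[] holders={T1,T2,T4,T6}
Step 11: signal(T1) -> count=1 queue=[] holders={T2,T4,T6}
Final holders: {T2,T4,T6} -> 3 thread(s)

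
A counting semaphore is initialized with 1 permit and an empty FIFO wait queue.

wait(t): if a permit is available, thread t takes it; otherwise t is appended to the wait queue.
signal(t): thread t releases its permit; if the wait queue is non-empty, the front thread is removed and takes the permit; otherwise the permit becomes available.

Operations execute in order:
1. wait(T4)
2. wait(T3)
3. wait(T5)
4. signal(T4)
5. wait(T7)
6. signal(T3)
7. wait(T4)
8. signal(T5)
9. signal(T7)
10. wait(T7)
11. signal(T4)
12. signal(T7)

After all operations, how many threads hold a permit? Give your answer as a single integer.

Step 1: wait(T4) -> count=0 queue=[] holders={T4}
Step 2: wait(T3) -> count=0 queue=[T3] holders={T4}
Step 3: wait(T5) -> count=0 queue=[T3,T5] holders={T4}
Step 4: signal(T4) -> count=0 queue=[T5] holders={T3}
Step 5: wait(T7) -> count=0 queue=[T5,T7] holders={T3}
Step 6: signal(T3) -> count=0 queue=[T7] holders={T5}
Step 7: wait(T4) -> count=0 queue=[T7,T4] holders={T5}
Step 8: signal(T5) -> count=0 queue=[T4] holders={T7}
Step 9: signal(T7) -> count=0 queue=[] holders={T4}
Step 10: wait(T7) -> count=0 queue=[T7] holders={T4}
Step 11: signal(T4) -> count=0 queue=[] holders={T7}
Step 12: signal(T7) -> count=1 queue=[] holders={none}
Final holders: {none} -> 0 thread(s)

Answer: 0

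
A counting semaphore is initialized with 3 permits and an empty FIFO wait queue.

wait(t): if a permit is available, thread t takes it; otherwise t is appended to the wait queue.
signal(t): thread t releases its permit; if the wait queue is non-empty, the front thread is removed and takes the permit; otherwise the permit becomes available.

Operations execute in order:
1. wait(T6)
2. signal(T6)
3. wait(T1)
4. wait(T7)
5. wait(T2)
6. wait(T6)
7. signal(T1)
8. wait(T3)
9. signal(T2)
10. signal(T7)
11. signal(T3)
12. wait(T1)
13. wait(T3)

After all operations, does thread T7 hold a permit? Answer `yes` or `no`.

Step 1: wait(T6) -> count=2 queue=[] holders={T6}
Step 2: signal(T6) -> count=3 queue=[] holders={none}
Step 3: wait(T1) -> count=2 queue=[] holders={T1}
Step 4: wait(T7) -> count=1 queue=[] holders={T1,T7}
Step 5: wait(T2) -> count=0 queue=[] holders={T1,T2,T7}
Step 6: wait(T6) -> count=0 queue=[T6] holders={T1,T2,T7}
Step 7: signal(T1) -> count=0 queue=[] holders={T2,T6,T7}
Step 8: wait(T3) -> count=0 queue=[T3] holders={T2,T6,T7}
Step 9: signal(T2) -> count=0 queue=[] holders={T3,T6,T7}
Step 10: signal(T7) -> count=1 queue=[] holders={T3,T6}
Step 11: signal(T3) -> count=2 queue=[] holders={T6}
Step 12: wait(T1) -> count=1 queue=[] holders={T1,T6}
Step 13: wait(T3) -> count=0 queue=[] holders={T1,T3,T6}
Final holders: {T1,T3,T6} -> T7 not in holders

Answer: no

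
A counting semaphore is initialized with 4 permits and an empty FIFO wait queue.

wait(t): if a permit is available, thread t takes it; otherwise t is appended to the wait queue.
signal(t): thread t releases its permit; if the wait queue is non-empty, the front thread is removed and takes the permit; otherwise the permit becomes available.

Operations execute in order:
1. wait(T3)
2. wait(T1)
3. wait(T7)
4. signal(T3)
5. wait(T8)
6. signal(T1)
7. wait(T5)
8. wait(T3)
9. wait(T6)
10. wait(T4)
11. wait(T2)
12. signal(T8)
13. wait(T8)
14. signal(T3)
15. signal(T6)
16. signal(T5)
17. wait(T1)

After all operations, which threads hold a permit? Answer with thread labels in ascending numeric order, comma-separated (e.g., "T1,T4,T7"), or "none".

Step 1: wait(T3) -> count=3 queue=[] holders={T3}
Step 2: wait(T1) -> count=2 queue=[] holders={T1,T3}
Step 3: wait(T7) -> count=1 queue=[] holders={T1,T3,T7}
Step 4: signal(T3) -> count=2 queue=[] holders={T1,T7}
Step 5: wait(T8) -> count=1 queue=[] holders={T1,T7,T8}
Step 6: signal(T1) -> count=2 queue=[] holders={T7,T8}
Step 7: wait(T5) -> count=1 queue=[] holders={T5,T7,T8}
Step 8: wait(T3) -> count=0 queue=[] holders={T3,T5,T7,T8}
Step 9: wait(T6) -> count=0 queue=[T6] holders={T3,T5,T7,T8}
Step 10: wait(T4) -> count=0 queue=[T6,T4] holders={T3,T5,T7,T8}
Step 11: wait(T2) -> count=0 queue=[T6,T4,T2] holders={T3,T5,T7,T8}
Step 12: signal(T8) -> count=0 queue=[T4,T2] holders={T3,T5,T6,T7}
Step 13: wait(T8) -> count=0 queue=[T4,T2,T8] holders={T3,T5,T6,T7}
Step 14: signal(T3) -> count=0 queue=[T2,T8] holders={T4,T5,T6,T7}
Step 15: signal(T6) -> count=0 queue=[T8] holders={T2,T4,T5,T7}
Step 16: signal(T5) -> count=0 queue=[] holders={T2,T4,T7,T8}
Step 17: wait(T1) -> count=0 queue=[T1] holders={T2,T4,T7,T8}
Final holders: T2,T4,T7,T8

Answer: T2,T4,T7,T8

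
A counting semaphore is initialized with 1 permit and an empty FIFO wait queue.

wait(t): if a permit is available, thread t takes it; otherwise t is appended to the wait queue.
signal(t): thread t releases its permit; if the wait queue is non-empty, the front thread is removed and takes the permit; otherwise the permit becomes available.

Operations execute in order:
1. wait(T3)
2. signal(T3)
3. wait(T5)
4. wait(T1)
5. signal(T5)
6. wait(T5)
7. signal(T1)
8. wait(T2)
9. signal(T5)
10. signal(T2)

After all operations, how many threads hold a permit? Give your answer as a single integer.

Step 1: wait(T3) -> count=0 queue=[] holders={T3}
Step 2: signal(T3) -> count=1 queue=[] holders={none}
Step 3: wait(T5) -> count=0 queue=[] holders={T5}
Step 4: wait(T1) -> count=0 queue=[T1] holders={T5}
Step 5: signal(T5) -> count=0 queue=[] holders={T1}
Step 6: wait(T5) -> count=0 queue=[T5] holders={T1}
Step 7: signal(T1) -> count=0 queue=[] holders={T5}
Step 8: wait(T2) -> count=0 queue=[T2] holders={T5}
Step 9: signal(T5) -> count=0 queue=[] holders={T2}
Step 10: signal(T2) -> count=1 queue=[] holders={none}
Final holders: {none} -> 0 thread(s)

Answer: 0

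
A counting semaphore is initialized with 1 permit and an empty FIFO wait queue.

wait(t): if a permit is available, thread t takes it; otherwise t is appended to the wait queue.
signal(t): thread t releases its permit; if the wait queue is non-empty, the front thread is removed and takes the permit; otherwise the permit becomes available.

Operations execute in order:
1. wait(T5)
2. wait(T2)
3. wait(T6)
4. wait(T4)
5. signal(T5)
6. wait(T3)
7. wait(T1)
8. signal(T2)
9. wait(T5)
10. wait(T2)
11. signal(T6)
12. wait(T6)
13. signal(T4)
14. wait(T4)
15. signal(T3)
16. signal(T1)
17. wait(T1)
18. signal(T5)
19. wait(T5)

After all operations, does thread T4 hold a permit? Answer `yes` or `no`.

Step 1: wait(T5) -> count=0 queue=[] holders={T5}
Step 2: wait(T2) -> count=0 queue=[T2] holders={T5}
Step 3: wait(T6) -> count=0 queue=[T2,T6] holders={T5}
Step 4: wait(T4) -> count=0 queue=[T2,T6,T4] holders={T5}
Step 5: signal(T5) -> count=0 queue=[T6,T4] holders={T2}
Step 6: wait(T3) -> count=0 queue=[T6,T4,T3] holders={T2}
Step 7: wait(T1) -> count=0 queue=[T6,T4,T3,T1] holders={T2}
Step 8: signal(T2) -> count=0 queue=[T4,T3,T1] holders={T6}
Step 9: wait(T5) -> count=0 queue=[T4,T3,T1,T5] holders={T6}
Step 10: wait(T2) -> count=0 queue=[T4,T3,T1,T5,T2] holders={T6}
Step 11: signal(T6) -> count=0 queue=[T3,T1,T5,T2] holders={T4}
Step 12: wait(T6) -> count=0 queue=[T3,T1,T5,T2,T6] holders={T4}
Step 13: signal(T4) -> count=0 queue=[T1,T5,T2,T6] holders={T3}
Step 14: wait(T4) -> count=0 queue=[T1,T5,T2,T6,T4] holders={T3}
Step 15: signal(T3) -> count=0 queue=[T5,T2,T6,T4] holders={T1}
Step 16: signal(T1) -> count=0 queue=[T2,T6,T4] holders={T5}
Step 17: wait(T1) -> count=0 queue=[T2,T6,T4,T1] holders={T5}
Step 18: signal(T5) -> count=0 queue=[T6,T4,T1] holders={T2}
Step 19: wait(T5) -> count=0 queue=[T6,T4,T1,T5] holders={T2}
Final holders: {T2} -> T4 not in holders

Answer: no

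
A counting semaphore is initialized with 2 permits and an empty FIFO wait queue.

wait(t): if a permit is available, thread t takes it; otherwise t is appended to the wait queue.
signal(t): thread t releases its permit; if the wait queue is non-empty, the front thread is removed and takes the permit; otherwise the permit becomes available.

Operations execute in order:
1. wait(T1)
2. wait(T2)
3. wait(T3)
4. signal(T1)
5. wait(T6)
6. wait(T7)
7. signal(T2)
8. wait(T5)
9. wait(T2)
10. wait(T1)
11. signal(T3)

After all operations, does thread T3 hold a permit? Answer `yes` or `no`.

Step 1: wait(T1) -> count=1 queue=[] holders={T1}
Step 2: wait(T2) -> count=0 queue=[] holders={T1,T2}
Step 3: wait(T3) -> count=0 queue=[T3] holders={T1,T2}
Step 4: signal(T1) -> count=0 queue=[] holders={T2,T3}
Step 5: wait(T6) -> count=0 queue=[T6] holders={T2,T3}
Step 6: wait(T7) -> count=0 queue=[T6,T7] holders={T2,T3}
Step 7: signal(T2) -> count=0 queue=[T7] holders={T3,T6}
Step 8: wait(T5) -> count=0 queue=[T7,T5] holders={T3,T6}
Step 9: wait(T2) -> count=0 queue=[T7,T5,T2] holders={T3,T6}
Step 10: wait(T1) -> count=0 queue=[T7,T5,T2,T1] holders={T3,T6}
Step 11: signal(T3) -> count=0 queue=[T5,T2,T1] holders={T6,T7}
Final holders: {T6,T7} -> T3 not in holders

Answer: no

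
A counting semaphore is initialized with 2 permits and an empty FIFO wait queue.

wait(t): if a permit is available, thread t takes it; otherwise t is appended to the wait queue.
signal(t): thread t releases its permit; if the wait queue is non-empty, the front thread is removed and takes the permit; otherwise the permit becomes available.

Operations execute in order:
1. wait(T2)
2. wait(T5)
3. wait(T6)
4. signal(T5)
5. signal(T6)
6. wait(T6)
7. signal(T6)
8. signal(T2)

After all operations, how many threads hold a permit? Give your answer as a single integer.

Answer: 0

Derivation:
Step 1: wait(T2) -> count=1 queue=[] holders={T2}
Step 2: wait(T5) -> count=0 queue=[] holders={T2,T5}
Step 3: wait(T6) -> count=0 queue=[T6] holders={T2,T5}
Step 4: signal(T5) -> count=0 queue=[] holders={T2,T6}
Step 5: signal(T6) -> count=1 queue=[] holders={T2}
Step 6: wait(T6) -> count=0 queue=[] holders={T2,T6}
Step 7: signal(T6) -> count=1 queue=[] holders={T2}
Step 8: signal(T2) -> count=2 queue=[] holders={none}
Final holders: {none} -> 0 thread(s)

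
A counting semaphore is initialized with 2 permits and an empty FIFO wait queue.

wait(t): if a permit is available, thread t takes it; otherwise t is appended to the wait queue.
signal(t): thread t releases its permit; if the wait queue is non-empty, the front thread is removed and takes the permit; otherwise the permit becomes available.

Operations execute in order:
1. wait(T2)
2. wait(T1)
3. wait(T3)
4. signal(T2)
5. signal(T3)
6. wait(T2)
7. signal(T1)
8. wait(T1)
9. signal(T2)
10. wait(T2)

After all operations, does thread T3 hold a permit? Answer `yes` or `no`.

Answer: no

Derivation:
Step 1: wait(T2) -> count=1 queue=[] holders={T2}
Step 2: wait(T1) -> count=0 queue=[] holders={T1,T2}
Step 3: wait(T3) -> count=0 queue=[T3] holders={T1,T2}
Step 4: signal(T2) -> count=0 queue=[] holders={T1,T3}
Step 5: signal(T3) -> count=1 queue=[] holders={T1}
Step 6: wait(T2) -> count=0 queue=[] holders={T1,T2}
Step 7: signal(T1) -> count=1 queue=[] holders={T2}
Step 8: wait(T1) -> count=0 queue=[] holders={T1,T2}
Step 9: signal(T2) -> count=1 queue=[] holders={T1}
Step 10: wait(T2) -> count=0 queue=[] holders={T1,T2}
Final holders: {T1,T2} -> T3 not in holders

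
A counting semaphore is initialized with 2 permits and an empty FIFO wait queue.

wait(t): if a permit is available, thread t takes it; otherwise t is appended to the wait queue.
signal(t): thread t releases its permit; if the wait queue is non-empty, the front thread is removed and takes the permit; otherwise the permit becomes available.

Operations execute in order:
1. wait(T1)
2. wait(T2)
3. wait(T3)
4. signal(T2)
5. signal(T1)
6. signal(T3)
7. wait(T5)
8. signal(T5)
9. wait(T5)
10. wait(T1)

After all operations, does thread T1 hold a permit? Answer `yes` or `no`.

Answer: yes

Derivation:
Step 1: wait(T1) -> count=1 queue=[] holders={T1}
Step 2: wait(T2) -> count=0 queue=[] holders={T1,T2}
Step 3: wait(T3) -> count=0 queue=[T3] holders={T1,T2}
Step 4: signal(T2) -> count=0 queue=[] holders={T1,T3}
Step 5: signal(T1) -> count=1 queue=[] holders={T3}
Step 6: signal(T3) -> count=2 queue=[] holders={none}
Step 7: wait(T5) -> count=1 queue=[] holders={T5}
Step 8: signal(T5) -> count=2 queue=[] holders={none}
Step 9: wait(T5) -> count=1 queue=[] holders={T5}
Step 10: wait(T1) -> count=0 queue=[] holders={T1,T5}
Final holders: {T1,T5} -> T1 in holders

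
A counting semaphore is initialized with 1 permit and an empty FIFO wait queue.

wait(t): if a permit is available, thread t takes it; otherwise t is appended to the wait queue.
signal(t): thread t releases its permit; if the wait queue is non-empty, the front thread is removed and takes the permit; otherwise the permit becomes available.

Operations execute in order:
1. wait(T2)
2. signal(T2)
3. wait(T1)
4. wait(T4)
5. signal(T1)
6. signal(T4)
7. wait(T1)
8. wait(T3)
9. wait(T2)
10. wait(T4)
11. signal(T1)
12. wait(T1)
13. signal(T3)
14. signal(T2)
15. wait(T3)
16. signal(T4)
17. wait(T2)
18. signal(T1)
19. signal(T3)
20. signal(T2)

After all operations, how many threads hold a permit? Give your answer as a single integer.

Answer: 0

Derivation:
Step 1: wait(T2) -> count=0 queue=[] holders={T2}
Step 2: signal(T2) -> count=1 queue=[] holders={none}
Step 3: wait(T1) -> count=0 queue=[] holders={T1}
Step 4: wait(T4) -> count=0 queue=[T4] holders={T1}
Step 5: signal(T1) -> count=0 queue=[] holders={T4}
Step 6: signal(T4) -> count=1 queue=[] holders={none}
Step 7: wait(T1) -> count=0 queue=[] holders={T1}
Step 8: wait(T3) -> count=0 queue=[T3] holders={T1}
Step 9: wait(T2) -> count=0 queue=[T3,T2] holders={T1}
Step 10: wait(T4) -> count=0 queue=[T3,T2,T4] holders={T1}
Step 11: signal(T1) -> count=0 queue=[T2,T4] holders={T3}
Step 12: wait(T1) -> count=0 queue=[T2,T4,T1] holders={T3}
Step 13: signal(T3) -> count=0 queue=[T4,T1] holders={T2}
Step 14: signal(T2) -> count=0 queue=[T1] holders={T4}
Step 15: wait(T3) -> count=0 queue=[T1,T3] holders={T4}
Step 16: signal(T4) -> count=0 queue=[T3] holders={T1}
Step 17: wait(T2) -> count=0 queue=[T3,T2] holders={T1}
Step 18: signal(T1) -> count=0 queue=[T2] holders={T3}
Step 19: signal(T3) -> count=0 queue=[] holders={T2}
Step 20: signal(T2) -> count=1 queue=[] holders={none}
Final holders: {none} -> 0 thread(s)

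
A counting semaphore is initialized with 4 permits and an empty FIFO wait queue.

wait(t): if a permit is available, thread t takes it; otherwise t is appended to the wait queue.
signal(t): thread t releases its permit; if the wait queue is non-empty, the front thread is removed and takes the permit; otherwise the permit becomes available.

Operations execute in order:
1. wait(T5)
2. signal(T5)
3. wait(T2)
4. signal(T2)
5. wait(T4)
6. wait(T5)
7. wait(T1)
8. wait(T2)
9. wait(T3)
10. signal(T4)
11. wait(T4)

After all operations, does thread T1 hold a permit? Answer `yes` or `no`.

Answer: yes

Derivation:
Step 1: wait(T5) -> count=3 queue=[] holders={T5}
Step 2: signal(T5) -> count=4 queue=[] holders={none}
Step 3: wait(T2) -> count=3 queue=[] holders={T2}
Step 4: signal(T2) -> count=4 queue=[] holders={none}
Step 5: wait(T4) -> count=3 queue=[] holders={T4}
Step 6: wait(T5) -> count=2 queue=[] holders={T4,T5}
Step 7: wait(T1) -> count=1 queue=[] holders={T1,T4,T5}
Step 8: wait(T2) -> count=0 queue=[] holders={T1,T2,T4,T5}
Step 9: wait(T3) -> count=0 queue=[T3] holders={T1,T2,T4,T5}
Step 10: signal(T4) -> count=0 queue=[] holders={T1,T2,T3,T5}
Step 11: wait(T4) -> count=0 queue=[T4] holders={T1,T2,T3,T5}
Final holders: {T1,T2,T3,T5} -> T1 in holders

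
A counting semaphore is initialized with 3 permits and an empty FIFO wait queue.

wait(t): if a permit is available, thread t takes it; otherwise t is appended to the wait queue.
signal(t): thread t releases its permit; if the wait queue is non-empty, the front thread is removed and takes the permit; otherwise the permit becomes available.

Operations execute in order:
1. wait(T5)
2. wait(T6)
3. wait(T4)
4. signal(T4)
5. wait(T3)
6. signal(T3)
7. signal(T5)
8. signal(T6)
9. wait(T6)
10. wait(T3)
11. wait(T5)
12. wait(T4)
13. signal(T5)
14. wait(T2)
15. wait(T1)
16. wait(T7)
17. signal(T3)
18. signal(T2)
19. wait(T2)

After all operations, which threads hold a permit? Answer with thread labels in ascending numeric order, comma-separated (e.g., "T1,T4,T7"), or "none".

Step 1: wait(T5) -> count=2 queue=[] holders={T5}
Step 2: wait(T6) -> count=1 queue=[] holders={T5,T6}
Step 3: wait(T4) -> count=0 queue=[] holders={T4,T5,T6}
Step 4: signal(T4) -> count=1 queue=[] holders={T5,T6}
Step 5: wait(T3) -> count=0 queue=[] holders={T3,T5,T6}
Step 6: signal(T3) -> count=1 queue=[] holders={T5,T6}
Step 7: signal(T5) -> count=2 queue=[] holders={T6}
Step 8: signal(T6) -> count=3 queue=[] holders={none}
Step 9: wait(T6) -> count=2 queue=[] holders={T6}
Step 10: wait(T3) -> count=1 queue=[] holders={T3,T6}
Step 11: wait(T5) -> count=0 queue=[] holders={T3,T5,T6}
Step 12: wait(T4) -> count=0 queue=[T4] holders={T3,T5,T6}
Step 13: signal(T5) -> count=0 queue=[] holders={T3,T4,T6}
Step 14: wait(T2) -> count=0 queue=[T2] holders={T3,T4,T6}
Step 15: wait(T1) -> count=0 queue=[T2,T1] holders={T3,T4,T6}
Step 16: wait(T7) -> count=0 queue=[T2,T1,T7] holders={T3,T4,T6}
Step 17: signal(T3) -> count=0 queue=[T1,T7] holders={T2,T4,T6}
Step 18: signal(T2) -> count=0 queue=[T7] holders={T1,T4,T6}
Step 19: wait(T2) -> count=0 queue=[T7,T2] holders={T1,T4,T6}
Final holders: T1,T4,T6

Answer: T1,T4,T6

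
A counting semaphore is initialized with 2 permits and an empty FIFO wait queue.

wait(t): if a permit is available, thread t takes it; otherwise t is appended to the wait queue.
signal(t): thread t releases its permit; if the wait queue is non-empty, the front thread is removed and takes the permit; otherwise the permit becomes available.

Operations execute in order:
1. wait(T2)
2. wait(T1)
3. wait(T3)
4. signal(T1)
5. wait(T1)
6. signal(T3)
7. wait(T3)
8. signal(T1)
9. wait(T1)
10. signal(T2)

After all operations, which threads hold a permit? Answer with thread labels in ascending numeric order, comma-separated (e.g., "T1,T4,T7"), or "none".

Answer: T1,T3

Derivation:
Step 1: wait(T2) -> count=1 queue=[] holders={T2}
Step 2: wait(T1) -> count=0 queue=[] holders={T1,T2}
Step 3: wait(T3) -> count=0 queue=[T3] holders={T1,T2}
Step 4: signal(T1) -> count=0 queue=[] holders={T2,T3}
Step 5: wait(T1) -> count=0 queue=[T1] holders={T2,T3}
Step 6: signal(T3) -> count=0 queue=[] holders={T1,T2}
Step 7: wait(T3) -> count=0 queue=[T3] holders={T1,T2}
Step 8: signal(T1) -> count=0 queue=[] holders={T2,T3}
Step 9: wait(T1) -> count=0 queue=[T1] holders={T2,T3}
Step 10: signal(T2) -> count=0 queue=[] holders={T1,T3}
Final holders: T1,T3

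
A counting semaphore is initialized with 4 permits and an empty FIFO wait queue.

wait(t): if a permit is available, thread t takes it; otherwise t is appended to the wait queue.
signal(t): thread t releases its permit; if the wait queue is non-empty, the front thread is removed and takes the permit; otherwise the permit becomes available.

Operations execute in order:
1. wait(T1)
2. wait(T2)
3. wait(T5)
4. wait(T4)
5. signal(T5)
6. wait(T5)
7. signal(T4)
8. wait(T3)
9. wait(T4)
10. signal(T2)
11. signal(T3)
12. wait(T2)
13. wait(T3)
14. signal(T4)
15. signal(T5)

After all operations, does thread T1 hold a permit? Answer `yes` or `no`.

Answer: yes

Derivation:
Step 1: wait(T1) -> count=3 queue=[] holders={T1}
Step 2: wait(T2) -> count=2 queue=[] holders={T1,T2}
Step 3: wait(T5) -> count=1 queue=[] holders={T1,T2,T5}
Step 4: wait(T4) -> count=0 queue=[] holders={T1,T2,T4,T5}
Step 5: signal(T5) -> count=1 queue=[] holders={T1,T2,T4}
Step 6: wait(T5) -> count=0 queue=[] holders={T1,T2,T4,T5}
Step 7: signal(T4) -> count=1 queue=[] holders={T1,T2,T5}
Step 8: wait(T3) -> count=0 queue=[] holders={T1,T2,T3,T5}
Step 9: wait(T4) -> count=0 queue=[T4] holders={T1,T2,T3,T5}
Step 10: signal(T2) -> count=0 queue=[] holders={T1,T3,T4,T5}
Step 11: signal(T3) -> count=1 queue=[] holders={T1,T4,T5}
Step 12: wait(T2) -> count=0 queue=[] holders={T1,T2,T4,T5}
Step 13: wait(T3) -> count=0 queue=[T3] holders={T1,T2,T4,T5}
Step 14: signal(T4) -> count=0 queue=[] holders={T1,T2,T3,T5}
Step 15: signal(T5) -> count=1 queue=[] holders={T1,T2,T3}
Final holders: {T1,T2,T3} -> T1 in holders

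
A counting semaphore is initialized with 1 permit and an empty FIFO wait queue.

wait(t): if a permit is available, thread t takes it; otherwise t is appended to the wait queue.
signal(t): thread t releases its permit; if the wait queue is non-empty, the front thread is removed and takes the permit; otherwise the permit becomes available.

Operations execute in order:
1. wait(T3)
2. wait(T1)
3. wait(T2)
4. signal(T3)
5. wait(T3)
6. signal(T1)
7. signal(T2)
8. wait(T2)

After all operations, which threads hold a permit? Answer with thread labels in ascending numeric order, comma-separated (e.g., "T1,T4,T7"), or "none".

Step 1: wait(T3) -> count=0 queue=[] holders={T3}
Step 2: wait(T1) -> count=0 queue=[T1] holders={T3}
Step 3: wait(T2) -> count=0 queue=[T1,T2] holders={T3}
Step 4: signal(T3) -> count=0 queue=[T2] holders={T1}
Step 5: wait(T3) -> count=0 queue=[T2,T3] holders={T1}
Step 6: signal(T1) -> count=0 queue=[T3] holders={T2}
Step 7: signal(T2) -> count=0 queue=[] holders={T3}
Step 8: wait(T2) -> count=0 queue=[T2] holders={T3}
Final holders: T3

Answer: T3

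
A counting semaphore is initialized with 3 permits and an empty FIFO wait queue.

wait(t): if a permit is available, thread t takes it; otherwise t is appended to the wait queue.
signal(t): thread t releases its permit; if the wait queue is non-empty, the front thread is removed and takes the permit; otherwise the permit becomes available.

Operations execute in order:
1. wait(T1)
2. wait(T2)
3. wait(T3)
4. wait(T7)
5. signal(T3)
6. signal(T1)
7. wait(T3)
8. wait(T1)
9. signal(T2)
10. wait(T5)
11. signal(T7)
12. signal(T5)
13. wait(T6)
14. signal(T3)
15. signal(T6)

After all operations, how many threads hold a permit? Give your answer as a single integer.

Step 1: wait(T1) -> count=2 queue=[] holders={T1}
Step 2: wait(T2) -> count=1 queue=[] holders={T1,T2}
Step 3: wait(T3) -> count=0 queue=[] holders={T1,T2,T3}
Step 4: wait(T7) -> count=0 queue=[T7] holders={T1,T2,T3}
Step 5: signal(T3) -> count=0 queue=[] holders={T1,T2,T7}
Step 6: signal(T1) -> count=1 queue=[] holders={T2,T7}
Step 7: wait(T3) -> count=0 queue=[] holders={T2,T3,T7}
Step 8: wait(T1) -> count=0 queue=[T1] holders={T2,T3,T7}
Step 9: signal(T2) -> count=0 queue=[] holders={T1,T3,T7}
Step 10: wait(T5) -> count=0 queue=[T5] holders={T1,T3,T7}
Step 11: signal(T7) -> count=0 queue=[] holders={T1,T3,T5}
Step 12: signal(T5) -> count=1 queue=[] holders={T1,T3}
Step 13: wait(T6) -> count=0 queue=[] holders={T1,T3,T6}
Step 14: signal(T3) -> count=1 queue=[] holders={T1,T6}
Step 15: signal(T6) -> count=2 queue=[] holders={T1}
Final holders: {T1} -> 1 thread(s)

Answer: 1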